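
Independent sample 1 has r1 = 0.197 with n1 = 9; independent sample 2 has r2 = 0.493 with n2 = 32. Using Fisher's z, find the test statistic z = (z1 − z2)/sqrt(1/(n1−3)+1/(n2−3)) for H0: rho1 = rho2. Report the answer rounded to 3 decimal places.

Fisher z-transforms: z1 = atanh(0.197) = 0.199609, z2 = atanh(0.493) = 0.540016; difference d = -0.340407
Var(d) = 1/6 + 1/29 = 0.1666667 + 0.0344828 = 0.2011495
z = d/√Var(d) = -0.340407 / √0.2011495 = -0.340407 / 0.448497 = -0.759

-0.759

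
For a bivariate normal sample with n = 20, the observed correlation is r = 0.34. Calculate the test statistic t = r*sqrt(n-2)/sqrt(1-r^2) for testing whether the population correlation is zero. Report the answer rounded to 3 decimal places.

1.534

1 − r² = 1 − 0.1156 = 0.8844;  √(1−r²) = 0.940425
√(n−2) = √18 = 4.242641
t = r·√(n−2)/√(1−r²) = 0.34 · 4.242641 / 0.940425 = 1.534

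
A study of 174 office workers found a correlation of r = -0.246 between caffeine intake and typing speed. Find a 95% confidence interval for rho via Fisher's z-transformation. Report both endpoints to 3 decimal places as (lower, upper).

z_r = atanh(-0.246) = -0.251151;  SE = 1/√(n−3) = 1/√171 = 0.076472
z-limits: -0.251151 ± 1.960·0.076472 = -0.251151 ± 0.149885 = [-0.401036, -0.101266]
ρ-limits: (tanh -0.401036, tanh -0.101266) = (-0.381, -0.101)

(-0.381, -0.101)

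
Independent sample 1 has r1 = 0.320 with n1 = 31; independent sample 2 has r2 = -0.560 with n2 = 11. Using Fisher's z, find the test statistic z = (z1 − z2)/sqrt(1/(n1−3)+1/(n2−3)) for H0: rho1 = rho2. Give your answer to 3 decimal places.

z1 = atanh(0.320) = 0.331647,  z2 = atanh(-0.560) = -0.632833
SE = √(1/(n1−3) + 1/(n2−3)) = √(1/28 + 1/8) = √(0.0357143 + 0.1250000) = √0.1607143 = 0.400892
z = (z1 − z2)/SE = (0.331647 − (-0.632833)) / 0.400892 = 0.964480 / 0.400892 = 2.406

2.406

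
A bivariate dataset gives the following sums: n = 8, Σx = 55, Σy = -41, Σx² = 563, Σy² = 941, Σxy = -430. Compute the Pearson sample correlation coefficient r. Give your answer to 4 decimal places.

S_xy = nΣxy − ΣxΣy = 8·(-430) − 55·(-41) = -3440 − (-2255) = -1185
S_xx = nΣx² − (Σx)² = 8·563 − 55² = 4504 − 3025 = 1479
S_yy = nΣy² − (Σy)² = 8·941 − (-41)² = 7528 − 1681 = 5847
r = S_xy / √(S_xx·S_yy) = -1185 / √(1479·5847) = -1185 / √8647713 = -1185 / 2940.6994 = -0.4030

-0.4030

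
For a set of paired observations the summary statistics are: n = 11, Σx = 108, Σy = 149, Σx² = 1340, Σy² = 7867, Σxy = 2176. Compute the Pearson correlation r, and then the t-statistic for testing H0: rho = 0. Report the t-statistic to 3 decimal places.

2.015

S_xy = nΣxy − ΣxΣy = 11·2176 − 108·149 = 23936 − 16092 = 7844
S_xx = nΣx² − (Σx)² = 11·1340 − 108² = 14740 − 11664 = 3076
S_yy = nΣy² − (Σy)² = 11·7867 − 149² = 86537 − 22201 = 64336
r = S_xy / √(S_xx·S_yy) = 7844 / √(3076·64336) = 7844 / √197897536 = 7844 / 14067.6059 = 0.5576
t = r·√(n−2)/√(1−r²) = 0.5576·√9 / √(1−0.310918) = 1.672800 / 0.830110 = 2.015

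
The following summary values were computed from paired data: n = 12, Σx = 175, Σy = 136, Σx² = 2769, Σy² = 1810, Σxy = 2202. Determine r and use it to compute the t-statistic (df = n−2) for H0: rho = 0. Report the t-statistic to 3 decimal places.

Numerator: nΣxy − (Σx)(Σy) = 12·2202 − (175)(136) = 2624
Denominator: √[(nΣx²−(Σx)²)(nΣy²−(Σy)²)]
  nΣx²−(Σx)² = 12·2769 − 30625 = 2603;  nΣy²−(Σy)² = 12·1810 − 18496 = 3224
  √(2603·3224) = √8392072 = 2896.9073
r = 2624 / 2896.9073 = 0.9058
t = r·√(n−2)/√(1−r²) = 0.9058·√10 / √(1−0.820474) = 2.864391 / 0.423705 = 6.760

6.760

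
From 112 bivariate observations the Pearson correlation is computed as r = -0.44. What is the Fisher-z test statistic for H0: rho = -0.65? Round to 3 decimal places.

3.164

Fisher z: atanh(-0.44) = -0.472231, atanh(-0.65) = -0.775299
z = (z_r − z_0)·√(n−3) = (-0.472231 − (-0.775299))·√109 = 0.303068 · 10.440307 = 3.164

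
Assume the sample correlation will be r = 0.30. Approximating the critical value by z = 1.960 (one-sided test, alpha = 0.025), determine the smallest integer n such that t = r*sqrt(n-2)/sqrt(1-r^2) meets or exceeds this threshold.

r√(n−2)/√(1−r²) ≥ 1.960  ⇔  n−2 ≥ (1.960)²·(1−r²)/r²
(1−r²)/r² = (1−0.0900)/0.0900 = 10.1111
n ≥ 2 + 3.8416·10.1111 = 2 + 38.8428 = 40.8428
⌈40.8428⌉ = 41

41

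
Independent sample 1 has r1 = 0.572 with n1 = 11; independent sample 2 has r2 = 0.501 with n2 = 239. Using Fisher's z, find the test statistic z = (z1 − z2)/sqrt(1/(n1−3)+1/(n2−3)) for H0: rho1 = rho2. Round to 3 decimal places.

0.278

Fisher z-transforms: z1 = atanh(0.572) = 0.650490, z2 = atanh(0.501) = 0.550640; difference d = 0.099850
Var(d) = 1/8 + 1/236 = 0.1250000 + 0.0042373 = 0.1292373
z = d/√Var(d) = 0.099850 / √0.1292373 = 0.099850 / 0.359496 = 0.278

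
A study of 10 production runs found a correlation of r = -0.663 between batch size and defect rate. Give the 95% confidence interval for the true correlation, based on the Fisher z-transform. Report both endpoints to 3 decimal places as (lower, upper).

Fisher z: z_r = atanh(r) = ½·ln((1+(-0.663))/(1−(-0.663))) = -0.798148
SE(z) = 1/√(n−3) = 1/√7 = 0.377964
95% ⇒ z* = 1.960; margin = 1.960·0.377964 = 0.740809
CI on z-scale: (-1.538957, -0.057339)
Back-transform: tanh(-1.538957) = -0.911945, tanh(-0.057339) = -0.057276

(-0.912, -0.057)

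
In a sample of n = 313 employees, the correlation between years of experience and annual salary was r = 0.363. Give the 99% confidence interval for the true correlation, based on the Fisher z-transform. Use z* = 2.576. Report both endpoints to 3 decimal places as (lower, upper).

(0.230, 0.483)

Fisher z: z_r = atanh(r) = ½·ln((1+0.363)/(1−0.363)) = 0.380337
SE(z) = 1/√(n−3) = 1/√310 = 0.056796
99% ⇒ z* = 2.576; margin = 2.576·0.056796 = 0.146306
CI on z-scale: (0.234031, 0.526643)
Back-transform: tanh(0.234031) = 0.229850, tanh(0.526643) = 0.482811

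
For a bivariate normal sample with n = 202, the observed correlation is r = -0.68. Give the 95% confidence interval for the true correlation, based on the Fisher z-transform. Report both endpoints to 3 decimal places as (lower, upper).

z_r = atanh(-0.68) = -0.829114;  SE = 1/√(n−3) = 1/√199 = 0.070888
z-limits: -0.829114 ± 1.960·0.070888 = -0.829114 ± 0.138940 = [-0.968054, -0.690174]
ρ-limits: (tanh -0.968054, tanh -0.690174) = (-0.748, -0.598)

(-0.748, -0.598)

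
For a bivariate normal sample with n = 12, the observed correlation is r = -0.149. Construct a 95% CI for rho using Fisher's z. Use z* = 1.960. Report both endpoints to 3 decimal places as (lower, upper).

Fisher z: z_r = atanh(r) = ½·ln((1+(-0.149))/(1−(-0.149))) = -0.150118
SE(z) = 1/√(n−3) = 1/√9 = 0.333333
95% ⇒ z* = 1.960; margin = 1.960·0.333333 = 0.653333
CI on z-scale: (-0.803451, 0.503215)
Back-transform: tanh(-0.803451) = -0.665962, tanh(0.503215) = 0.464642

(-0.666, 0.465)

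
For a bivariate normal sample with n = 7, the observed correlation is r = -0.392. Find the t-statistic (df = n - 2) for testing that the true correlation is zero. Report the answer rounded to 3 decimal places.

1 − r² = 1 − 0.153664 = 0.846336;  √(1−r²) = 0.919965
√(n−2) = √5 = 2.236068
t = r·√(n−2)/√(1−r²) = -0.392 · 2.236068 / 0.919965 = -0.953

-0.953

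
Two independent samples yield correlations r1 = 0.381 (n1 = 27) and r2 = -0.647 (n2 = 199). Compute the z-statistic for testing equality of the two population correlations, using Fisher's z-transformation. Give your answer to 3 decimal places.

z1 = atanh(0.381) = 0.401229,  z2 = atanh(-0.647) = -0.770121
SE = √(1/(n1−3) + 1/(n2−3)) = √(1/24 + 1/196) = √(0.0416667 + 0.0051020) = √0.0467687 = 0.216261
z = (z1 − z2)/SE = (0.401229 − (-0.770121)) / 0.216261 = 1.171350 / 0.216261 = 5.416

5.416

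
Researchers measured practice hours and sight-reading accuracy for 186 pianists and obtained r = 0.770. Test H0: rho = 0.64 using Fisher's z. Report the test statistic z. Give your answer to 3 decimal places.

3.546

z_r = atanh(0.770) = 1.020328,  z_0 = atanh(0.64) = 0.758174
SE = 1/√(n−3) = 1/√183 = 0.073922
z = (z_r − z_0)/SE = (1.020328 − 0.758174) / 0.073922 = 0.262154 / 0.073922 = 3.546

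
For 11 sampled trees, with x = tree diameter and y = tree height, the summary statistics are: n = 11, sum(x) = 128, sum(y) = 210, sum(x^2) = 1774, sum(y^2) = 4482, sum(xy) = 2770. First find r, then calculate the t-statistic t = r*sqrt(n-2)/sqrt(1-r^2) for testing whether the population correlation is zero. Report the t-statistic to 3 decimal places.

Numerator: nΣxy − (Σx)(Σy) = 11·2770 − (128)(210) = 3590
Denominator: √[(nΣx²−(Σx)²)(nΣy²−(Σy)²)]
  nΣx²−(Σx)² = 11·1774 − 16384 = 3130;  nΣy²−(Σy)² = 11·4482 − 44100 = 5202
  √(3130·5202) = √16282260 = 4035.1283
r = 3590 / 4035.1283 = 0.8897
t = r·√(n−2)/√(1−r²) = 0.8897·√9 / √(1−0.791566) = 2.669100 / 0.456546 = 5.846

5.846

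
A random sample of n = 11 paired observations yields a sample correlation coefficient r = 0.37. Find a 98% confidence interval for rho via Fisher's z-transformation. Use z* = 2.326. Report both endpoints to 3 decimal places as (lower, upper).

(-0.409, 0.837)

Fisher z: z_r = atanh(r) = ½·ln((1+0.37)/(1−0.37)) = 0.388423
SE(z) = 1/√(n−3) = 1/√8 = 0.353553
98% ⇒ z* = 2.326; margin = 2.326·0.353553 = 0.822364
CI on z-scale: (-0.433941, 1.210787)
Back-transform: tanh(-0.433941) = -0.408610, tanh(1.210787) = 0.836915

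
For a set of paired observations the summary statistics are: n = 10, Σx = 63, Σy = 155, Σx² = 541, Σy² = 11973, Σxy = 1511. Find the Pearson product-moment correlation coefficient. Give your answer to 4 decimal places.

Numerator: nΣxy − (Σx)(Σy) = 10·1511 − (63)(155) = 5345
Denominator: √[(nΣx²−(Σx)²)(nΣy²−(Σy)²)]
  nΣx²−(Σx)² = 10·541 − 3969 = 1441;  nΣy²−(Σy)² = 10·11973 − 24025 = 95705
  √(1441·95705) = √137910905 = 11743.5474
r = 5345 / 11743.5474 = 0.4551

0.4551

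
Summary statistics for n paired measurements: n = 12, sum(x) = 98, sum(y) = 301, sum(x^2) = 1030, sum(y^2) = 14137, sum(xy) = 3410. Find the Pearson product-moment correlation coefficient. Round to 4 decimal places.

0.7739

S_xy = nΣxy − ΣxΣy = 12·3410 − 98·301 = 40920 − 29498 = 11422
S_xx = nΣx² − (Σx)² = 12·1030 − 98² = 12360 − 9604 = 2756
S_yy = nΣy² − (Σy)² = 12·14137 − 301² = 169644 − 90601 = 79043
r = S_xy / √(S_xx·S_yy) = 11422 / √(2756·79043) = 11422 / √217842508 = 11422 / 14759.4887 = 0.7739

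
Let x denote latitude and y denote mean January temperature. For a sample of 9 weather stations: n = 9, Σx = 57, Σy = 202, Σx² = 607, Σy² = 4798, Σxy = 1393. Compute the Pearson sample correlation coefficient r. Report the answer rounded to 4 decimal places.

0.4458

Numerator: nΣxy − (Σx)(Σy) = 9·1393 − (57)(202) = 1023
Denominator: √[(nΣx²−(Σx)²)(nΣy²−(Σy)²)]
  nΣx²−(Σx)² = 9·607 − 3249 = 2214;  nΣy²−(Σy)² = 9·4798 − 40804 = 2378
  √(2214·2378) = √5264892 = 2294.5352
r = 1023 / 2294.5352 = 0.4458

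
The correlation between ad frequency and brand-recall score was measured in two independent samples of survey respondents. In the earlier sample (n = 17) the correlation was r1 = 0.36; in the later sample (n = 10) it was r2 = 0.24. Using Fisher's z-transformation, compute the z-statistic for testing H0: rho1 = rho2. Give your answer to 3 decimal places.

0.285

Fisher z-transforms: z1 = atanh(0.36) = 0.376886, z2 = atanh(0.24) = 0.244774; difference d = 0.132112
Var(d) = 1/14 + 1/7 = 0.0714286 + 0.1428571 = 0.2142857
z = d/√Var(d) = 0.132112 / √0.2142857 = 0.132112 / 0.462910 = 0.285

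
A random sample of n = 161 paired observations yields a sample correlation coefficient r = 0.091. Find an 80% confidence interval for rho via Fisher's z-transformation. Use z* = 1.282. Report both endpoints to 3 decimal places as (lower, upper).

(-0.011, 0.191)

z_r = atanh(0.091) = 0.091252;  SE = 1/√(n−3) = 1/√158 = 0.079556
z-limits: 0.091252 ± 1.282·0.079556 = 0.091252 ± 0.101991 = [-0.010739, 0.193243]
ρ-limits: (tanh -0.010739, tanh 0.193243) = (-0.011, 0.191)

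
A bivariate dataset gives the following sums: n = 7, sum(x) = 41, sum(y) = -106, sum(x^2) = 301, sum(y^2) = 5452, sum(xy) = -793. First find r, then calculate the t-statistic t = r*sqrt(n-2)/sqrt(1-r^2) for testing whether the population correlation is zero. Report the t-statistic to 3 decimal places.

-0.851

Numerator: nΣxy − (Σx)(Σy) = 7·(-793) − (41)(-106) = -1205
Denominator: √[(nΣx²−(Σx)²)(nΣy²−(Σy)²)]
  nΣx²−(Σx)² = 7·301 − 1681 = 426;  nΣy²−(Σy)² = 7·5452 − 11236 = 26928
  √(426·26928) = √11471328 = 3386.9349
r = -1205 / 3386.9349 = -0.3558
t = r·√(n−2)/√(1−r²) = -0.3558·√5 / √(1−0.126594) = -0.795593 / 0.934562 = -0.851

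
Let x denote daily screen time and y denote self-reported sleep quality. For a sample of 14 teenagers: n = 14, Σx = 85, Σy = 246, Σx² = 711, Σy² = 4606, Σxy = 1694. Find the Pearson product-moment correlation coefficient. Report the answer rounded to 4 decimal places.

0.8527

Numerator: nΣxy − (Σx)(Σy) = 14·1694 − (85)(246) = 2806
Denominator: √[(nΣx²−(Σx)²)(nΣy²−(Σy)²)]
  nΣx²−(Σx)² = 14·711 − 7225 = 2729;  nΣy²−(Σy)² = 14·4606 − 60516 = 3968
  √(2729·3968) = √10828672 = 3290.6948
r = 2806 / 3290.6948 = 0.8527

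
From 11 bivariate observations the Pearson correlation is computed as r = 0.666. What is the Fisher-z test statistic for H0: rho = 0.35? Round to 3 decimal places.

Fisher z: atanh(0.666) = 0.803520, atanh(0.35) = 0.365444
z = (z_r − z_0)·√(n−3) = (0.803520 − 0.365444)·√8 = 0.438076 · 2.828427 = 1.239

1.239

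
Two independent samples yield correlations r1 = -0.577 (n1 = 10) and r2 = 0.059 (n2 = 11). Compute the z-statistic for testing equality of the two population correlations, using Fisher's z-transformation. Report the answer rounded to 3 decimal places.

-1.385

z1 = atanh(-0.577) = -0.657954,  z2 = atanh(0.059) = 0.059069
SE = √(1/(n1−3) + 1/(n2−3)) = √(1/7 + 1/8) = √(0.1428571 + 0.1250000) = √0.2678571 = 0.517549
z = (z1 − z2)/SE = (-0.657954 − 0.059069) / 0.517549 = -0.717023 / 0.517549 = -1.385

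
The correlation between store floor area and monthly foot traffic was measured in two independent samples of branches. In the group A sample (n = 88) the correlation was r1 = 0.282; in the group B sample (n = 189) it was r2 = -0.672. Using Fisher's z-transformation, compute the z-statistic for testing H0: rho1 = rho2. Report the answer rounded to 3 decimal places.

8.434

z1 = atanh(0.282) = 0.289854,  z2 = atanh(-0.672) = -0.814381
SE = √(1/(n1−3) + 1/(n2−3)) = √(1/85 + 1/186) = √(0.0117647 + 0.0053763) = √0.0171410 = 0.130924
z = (z1 − z2)/SE = (0.289854 − (-0.814381)) / 0.130924 = 1.104235 / 0.130924 = 8.434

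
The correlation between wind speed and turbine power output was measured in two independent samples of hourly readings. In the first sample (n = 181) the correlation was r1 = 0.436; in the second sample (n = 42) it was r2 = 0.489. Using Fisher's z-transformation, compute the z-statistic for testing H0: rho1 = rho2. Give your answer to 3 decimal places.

Fisher z-transforms: z1 = atanh(0.436) = 0.467281, z2 = atanh(0.489) = 0.534745; difference d = -0.067464
Var(d) = 1/178 + 1/39 = 0.0056180 + 0.0256410 = 0.0312590
z = d/√Var(d) = -0.067464 / √0.0312590 = -0.067464 / 0.176802 = -0.382

-0.382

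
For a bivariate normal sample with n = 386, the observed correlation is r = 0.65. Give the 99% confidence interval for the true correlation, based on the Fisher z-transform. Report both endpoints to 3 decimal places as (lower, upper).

(0.567, 0.720)

Fisher z: z_r = atanh(r) = ½·ln((1+0.65)/(1−0.65)) = 0.775299
SE(z) = 1/√(n−3) = 1/√383 = 0.051098
99% ⇒ z* = 2.576; margin = 2.576·0.051098 = 0.131628
CI on z-scale: (0.643671, 0.906927)
Back-transform: tanh(0.643671) = 0.567394, tanh(0.906927) = 0.719654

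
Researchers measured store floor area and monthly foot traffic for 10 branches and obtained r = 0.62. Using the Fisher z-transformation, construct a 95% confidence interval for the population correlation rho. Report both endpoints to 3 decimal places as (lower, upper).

(-0.016, 0.899)

z_r = atanh(0.62) = 0.725005;  SE = 1/√(n−3) = 1/√7 = 0.377964
z-limits: 0.725005 ± 1.960·0.377964 = 0.725005 ± 0.740809 = [-0.015804, 1.465814]
ρ-limits: (tanh -0.015804, tanh 1.465814) = (-0.016, 0.899)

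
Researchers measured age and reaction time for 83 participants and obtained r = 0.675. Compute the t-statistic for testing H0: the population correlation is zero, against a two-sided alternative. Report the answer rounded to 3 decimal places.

8.234

1 − r² = 1 − 0.455625 = 0.544375;  √(1−r²) = 0.737818
√(n−2) = √81 = 9.000000
t = r·√(n−2)/√(1−r²) = 0.675 · 9.000000 / 0.737818 = 8.234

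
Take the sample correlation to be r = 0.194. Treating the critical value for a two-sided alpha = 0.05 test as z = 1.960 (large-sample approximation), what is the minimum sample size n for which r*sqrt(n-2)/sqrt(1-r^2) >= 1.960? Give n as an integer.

Need r·√(n−2)/√(1−r²) ≥ 1.960
√(n−2) ≥ 1.960·√(1−0.037636) / 0.194 = 1.960·0.981002 / 0.194 = 9.9112
n−2 ≥ 98.2319  ⇒  n ≥ 100.2319
Smallest integer n = 101

101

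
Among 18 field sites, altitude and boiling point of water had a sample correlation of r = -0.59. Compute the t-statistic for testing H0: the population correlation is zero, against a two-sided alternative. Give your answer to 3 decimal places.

t = r·√(n−2) / √(1−r²) with r = -0.59, n = 18
  = -0.59·√16 / √(1 − 0.3481)
  = -0.59·4.000000 / 0.807403
  = -2.360000 / 0.807403 = -2.923

-2.923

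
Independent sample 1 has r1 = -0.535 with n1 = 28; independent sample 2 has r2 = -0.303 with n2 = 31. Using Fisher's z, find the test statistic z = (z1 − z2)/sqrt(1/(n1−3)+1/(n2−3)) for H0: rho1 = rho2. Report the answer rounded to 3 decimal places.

z1 = atanh(-0.535) = -0.597124,  z2 = atanh(-0.303) = -0.312820
SE = √(1/(n1−3) + 1/(n2−3)) = √(1/25 + 1/28) = √(0.0400000 + 0.0357143) = √0.0757143 = 0.275162
z = (z1 − z2)/SE = (-0.597124 − (-0.312820)) / 0.275162 = -0.284304 / 0.275162 = -1.033

-1.033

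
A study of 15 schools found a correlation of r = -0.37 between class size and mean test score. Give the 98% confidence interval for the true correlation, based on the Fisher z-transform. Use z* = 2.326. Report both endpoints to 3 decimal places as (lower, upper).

z_r = atanh(-0.37) = -0.388423;  SE = 1/√(n−3) = 1/√12 = 0.288675
z-limits: -0.388423 ± 2.326·0.288675 = -0.388423 ± 0.671458 = [-1.059881, 0.283035]
ρ-limits: (tanh -1.059881, tanh 0.283035) = (-0.786, 0.276)

(-0.786, 0.276)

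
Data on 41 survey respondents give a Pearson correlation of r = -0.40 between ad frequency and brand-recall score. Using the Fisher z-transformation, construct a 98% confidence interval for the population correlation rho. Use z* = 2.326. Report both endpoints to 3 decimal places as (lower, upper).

Fisher z: z_r = atanh(r) = ½·ln((1+(-0.40))/(1−(-0.40))) = -0.423649
SE(z) = 1/√(n−3) = 1/√38 = 0.162221
98% ⇒ z* = 2.326; margin = 2.326·0.162221 = 0.377326
CI on z-scale: (-0.800975, -0.046323)
Back-transform: tanh(-0.800975) = -0.664581, tanh(-0.046323) = -0.046290

(-0.665, -0.046)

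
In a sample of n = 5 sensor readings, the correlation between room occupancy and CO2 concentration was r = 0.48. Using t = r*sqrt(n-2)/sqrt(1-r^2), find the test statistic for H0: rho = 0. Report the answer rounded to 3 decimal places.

1 − r² = 1 − 0.2304 = 0.7696;  √(1−r²) = 0.877268
√(n−2) = √3 = 1.732051
t = r·√(n−2)/√(1−r²) = 0.48 · 1.732051 / 0.877268 = 0.948

0.948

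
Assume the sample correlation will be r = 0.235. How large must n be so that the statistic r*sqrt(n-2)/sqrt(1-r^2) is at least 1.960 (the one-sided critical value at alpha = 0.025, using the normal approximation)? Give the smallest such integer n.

r√(n−2)/√(1−r²) ≥ 1.960  ⇔  n−2 ≥ (1.960)²·(1−r²)/r²
(1−r²)/r² = (1−0.055225)/0.055225 = 17.1077
n ≥ 2 + 3.8416·17.1077 = 2 + 65.7209 = 67.7209
⌈67.7209⌉ = 68

68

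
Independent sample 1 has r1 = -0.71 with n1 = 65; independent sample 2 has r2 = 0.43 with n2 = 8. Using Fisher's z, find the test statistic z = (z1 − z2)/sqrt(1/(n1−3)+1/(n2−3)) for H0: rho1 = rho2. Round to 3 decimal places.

Fisher z-transforms: z1 = atanh(-0.71) = -0.887184, z2 = atanh(0.43) = 0.459897; difference d = -1.347081
Var(d) = 1/62 + 1/5 = 0.0161290 + 0.2000000 = 0.2161290
z = d/√Var(d) = -1.347081 / √0.2161290 = -1.347081 / 0.464897 = -2.898

-2.898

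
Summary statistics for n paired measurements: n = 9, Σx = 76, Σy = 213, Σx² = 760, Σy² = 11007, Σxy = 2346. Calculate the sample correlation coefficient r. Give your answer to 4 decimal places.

Numerator: nΣxy − (Σx)(Σy) = 9·2346 − (76)(213) = 4926
Denominator: √[(nΣx²−(Σx)²)(nΣy²−(Σy)²)]
  nΣx²−(Σx)² = 9·760 − 5776 = 1064;  nΣy²−(Σy)² = 9·11007 − 45369 = 53694
  √(1064·53694) = √57130416 = 7558.4665
r = 4926 / 7558.4665 = 0.6517

0.6517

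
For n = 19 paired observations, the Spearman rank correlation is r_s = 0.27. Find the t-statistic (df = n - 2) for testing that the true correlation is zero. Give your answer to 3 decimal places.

1 − r_s² = 1 − 0.0729 = 0.9271;  √(1−r_s²) = 0.962860
√(n−2) = √17 = 4.123106
t = r_s·√(n−2)/√(1−r_s²) = 0.27 · 4.123106 / 0.962860 = 1.156

1.156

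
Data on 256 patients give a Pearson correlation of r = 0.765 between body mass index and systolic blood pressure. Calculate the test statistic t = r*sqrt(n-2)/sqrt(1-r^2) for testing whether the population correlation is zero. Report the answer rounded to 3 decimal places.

t = r·√(n−2) / √(1−r²) with r = 0.765, n = 256
  = 0.765·√254 / √(1 − 0.585225)
  = 0.765·15.937377 / 0.644030
  = 12.192093 / 0.644030 = 18.931

18.931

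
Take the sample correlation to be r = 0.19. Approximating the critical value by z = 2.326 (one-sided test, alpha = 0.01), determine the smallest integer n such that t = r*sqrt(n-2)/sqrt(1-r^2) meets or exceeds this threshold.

147

r√(n−2)/√(1−r²) ≥ 2.326  ⇔  n−2 ≥ (2.326)²·(1−r²)/r²
(1−r²)/r² = (1−0.0361)/0.0361 = 26.7008
n ≥ 2 + 5.410276·26.7008 = 2 + 144.4587 = 146.4587
⌈146.4587⌉ = 147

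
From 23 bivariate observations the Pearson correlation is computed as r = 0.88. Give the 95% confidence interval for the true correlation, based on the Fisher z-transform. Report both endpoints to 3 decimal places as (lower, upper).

(0.734, 0.948)

Fisher z: z_r = atanh(r) = ½·ln((1+0.88)/(1−0.88)) = 1.375768
SE(z) = 1/√(n−3) = 1/√20 = 0.223607
95% ⇒ z* = 1.960; margin = 1.960·0.223607 = 0.438270
CI on z-scale: (0.937498, 1.814038)
Back-transform: tanh(0.937498) = 0.734071, tanh(1.814038) = 0.948241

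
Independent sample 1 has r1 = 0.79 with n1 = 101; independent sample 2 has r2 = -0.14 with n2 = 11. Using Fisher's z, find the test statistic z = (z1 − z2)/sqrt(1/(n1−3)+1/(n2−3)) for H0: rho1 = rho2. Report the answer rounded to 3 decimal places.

z1 = atanh(0.79) = 1.071432,  z2 = atanh(-0.14) = -0.140926
SE = √(1/(n1−3) + 1/(n2−3)) = √(1/98 + 1/8) = √(0.0102041 + 0.1250000) = √0.1352041 = 0.367701
z = (z1 − z2)/SE = (1.071432 − (-0.140926)) / 0.367701 = 1.212358 / 0.367701 = 3.297

3.297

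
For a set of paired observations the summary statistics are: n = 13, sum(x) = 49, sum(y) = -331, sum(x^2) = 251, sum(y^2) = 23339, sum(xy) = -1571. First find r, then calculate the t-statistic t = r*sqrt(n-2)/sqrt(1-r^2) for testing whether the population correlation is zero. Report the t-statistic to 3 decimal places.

Numerator: nΣxy − (Σx)(Σy) = 13·(-1571) − (49)(-331) = -4204
Denominator: √[(nΣx²−(Σx)²)(nΣy²−(Σy)²)]
  nΣx²−(Σx)² = 13·251 − 2401 = 862;  nΣy²−(Σy)² = 13·23339 − 109561 = 193846
  √(862·193846) = √167095252 = 12926.5329
r = -4204 / 12926.5329 = -0.3252
t = r·√(n−2)/√(1−r²) = -0.3252·√11 / √(1−0.105755) = -1.078566 / 0.945645 = -1.141

-1.141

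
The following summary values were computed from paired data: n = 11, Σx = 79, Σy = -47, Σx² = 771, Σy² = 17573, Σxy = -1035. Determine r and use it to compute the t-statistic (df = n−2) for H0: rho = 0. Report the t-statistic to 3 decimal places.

-1.198

Numerator: nΣxy − (Σx)(Σy) = 11·(-1035) − (79)(-47) = -7672
Denominator: √[(nΣx²−(Σx)²)(nΣy²−(Σy)²)]
  nΣx²−(Σx)² = 11·771 − 6241 = 2240;  nΣy²−(Σy)² = 11·17573 − 2209 = 191094
  √(2240·191094) = √428050560 = 20689.3828
r = -7672 / 20689.3828 = -0.3708
t = r·√(n−2)/√(1−r²) = -0.3708·√9 / √(1−0.137493) = -1.112400 / 0.928713 = -1.198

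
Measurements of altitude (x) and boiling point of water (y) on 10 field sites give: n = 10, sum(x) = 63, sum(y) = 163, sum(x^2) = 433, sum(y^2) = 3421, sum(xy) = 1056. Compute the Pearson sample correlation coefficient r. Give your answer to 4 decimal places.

Numerator: nΣxy − (Σx)(Σy) = 10·1056 − (63)(163) = 291
Denominator: √[(nΣx²−(Σx)²)(nΣy²−(Σy)²)]
  nΣx²−(Σx)² = 10·433 − 3969 = 361;  nΣy²−(Σy)² = 10·3421 − 26569 = 7641
  √(361·7641) = √2758401 = 1660.8435
r = 291 / 1660.8435 = 0.1752

0.1752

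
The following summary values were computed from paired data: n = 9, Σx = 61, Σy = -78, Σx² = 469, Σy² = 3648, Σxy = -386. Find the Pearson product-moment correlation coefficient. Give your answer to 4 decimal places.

S_xy = nΣxy − ΣxΣy = 9·(-386) − 61·(-78) = -3474 − (-4758) = 1284
S_xx = nΣx² − (Σx)² = 9·469 − 61² = 4221 − 3721 = 500
S_yy = nΣy² − (Σy)² = 9·3648 − (-78)² = 32832 − 6084 = 26748
r = S_xy / √(S_xx·S_yy) = 1284 / √(500·26748) = 1284 / √13374000 = 1284 / 3657.0480 = 0.3511

0.3511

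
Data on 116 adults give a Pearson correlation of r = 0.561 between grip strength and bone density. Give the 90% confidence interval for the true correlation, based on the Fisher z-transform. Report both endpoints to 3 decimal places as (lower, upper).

z_r = atanh(0.561) = 0.634291;  SE = 1/√(n−3) = 1/√113 = 0.094072
z-limits: 0.634291 ± 1.645·0.094072 = 0.634291 ± 0.154748 = [0.479543, 0.789039]
ρ-limits: (tanh 0.479543, tanh 0.789039) = (0.446, 0.658)

(0.446, 0.658)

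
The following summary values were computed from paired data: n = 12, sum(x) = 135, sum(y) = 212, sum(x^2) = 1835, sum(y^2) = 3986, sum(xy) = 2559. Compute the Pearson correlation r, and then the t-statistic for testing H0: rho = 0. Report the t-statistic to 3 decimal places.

2.570

Numerator: nΣxy − (Σx)(Σy) = 12·2559 − (135)(212) = 2088
Denominator: √[(nΣx²−(Σx)²)(nΣy²−(Σy)²)]
  nΣx²−(Σx)² = 12·1835 − 18225 = 3795;  nΣy²−(Σy)² = 12·3986 − 44944 = 2888
  √(3795·2888) = √10959960 = 3310.5830
r = 2088 / 3310.5830 = 0.6307
t = r·√(n−2)/√(1−r²) = 0.6307·√10 / √(1−0.397782) = 1.994449 / 0.776027 = 2.570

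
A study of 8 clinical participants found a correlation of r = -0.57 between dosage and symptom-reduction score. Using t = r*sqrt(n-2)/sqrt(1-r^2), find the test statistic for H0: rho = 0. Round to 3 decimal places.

t = r·√(n−2) / √(1−r²) with r = -0.57, n = 8
  = -0.57·√6 / √(1 − 0.3249)
  = -0.57·2.449490 / 0.821645
  = -1.396209 / 0.821645 = -1.699

-1.699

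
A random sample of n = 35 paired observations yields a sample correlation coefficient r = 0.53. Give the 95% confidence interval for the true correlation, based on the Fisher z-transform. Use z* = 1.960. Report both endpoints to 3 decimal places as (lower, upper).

(0.239, 0.734)

Fisher z: z_r = atanh(r) = ½·ln((1+0.53)/(1−0.53)) = 0.590145
SE(z) = 1/√(n−3) = 1/√32 = 0.176777
95% ⇒ z* = 1.960; margin = 1.960·0.176777 = 0.346483
CI on z-scale: (0.243662, 0.936628)
Back-transform: tanh(0.243662) = 0.238952, tanh(0.936628) = 0.733669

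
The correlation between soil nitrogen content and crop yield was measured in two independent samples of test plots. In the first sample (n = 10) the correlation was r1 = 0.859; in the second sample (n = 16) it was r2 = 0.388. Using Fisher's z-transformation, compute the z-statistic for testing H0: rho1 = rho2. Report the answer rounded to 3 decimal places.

Fisher z-transforms: z1 = atanh(0.859) = 1.289517, z2 = atanh(0.388) = 0.409443; difference d = 0.880074
Var(d) = 1/7 + 1/13 = 0.1428571 + 0.0769231 = 0.2197802
z = d/√Var(d) = 0.880074 / √0.2197802 = 0.880074 / 0.468807 = 1.877

1.877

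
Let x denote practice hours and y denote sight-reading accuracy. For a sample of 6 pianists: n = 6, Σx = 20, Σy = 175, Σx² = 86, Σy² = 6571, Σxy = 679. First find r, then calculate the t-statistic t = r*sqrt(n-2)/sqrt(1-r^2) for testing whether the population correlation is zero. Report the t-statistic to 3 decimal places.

1.381

Numerator: nΣxy − (Σx)(Σy) = 6·679 − (20)(175) = 574
Denominator: √[(nΣx²−(Σx)²)(nΣy²−(Σy)²)]
  nΣx²−(Σx)² = 6·86 − 400 = 116;  nΣy²−(Σy)² = 6·6571 − 30625 = 8801
  √(116·8801) = √1020916 = 1010.4039
r = 574 / 1010.4039 = 0.5681
t = r·√(n−2)/√(1−r²) = 0.5681·√4 / √(1−0.322738) = 1.136200 / 0.822959 = 1.381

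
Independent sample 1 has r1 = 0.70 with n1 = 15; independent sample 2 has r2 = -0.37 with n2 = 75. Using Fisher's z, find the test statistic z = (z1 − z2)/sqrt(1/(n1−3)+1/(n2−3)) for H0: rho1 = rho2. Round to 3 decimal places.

z1 = atanh(0.70) = 0.867301,  z2 = atanh(-0.37) = -0.388423
SE = √(1/(n1−3) + 1/(n2−3)) = √(1/12 + 1/72) = √(0.0833333 + 0.0138889) = √0.0972222 = 0.311805
z = (z1 − z2)/SE = (0.867301 − (-0.388423)) / 0.311805 = 1.255724 / 0.311805 = 4.027

4.027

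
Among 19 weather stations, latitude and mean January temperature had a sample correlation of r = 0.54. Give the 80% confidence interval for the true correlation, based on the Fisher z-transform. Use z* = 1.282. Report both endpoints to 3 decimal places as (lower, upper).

z_r = atanh(0.54) = 0.604156;  SE = 1/√(n−3) = 1/√16 = 0.250000
z-limits: 0.604156 ± 1.282·0.250000 = 0.604156 ± 0.320500 = [0.283656, 0.924656]
ρ-limits: (tanh 0.283656, tanh 0.924656) = (0.276, 0.728)

(0.276, 0.728)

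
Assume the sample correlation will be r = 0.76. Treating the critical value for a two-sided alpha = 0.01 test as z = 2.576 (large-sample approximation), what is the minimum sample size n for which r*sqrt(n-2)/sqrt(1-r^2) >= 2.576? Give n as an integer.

r√(n−2)/√(1−r²) ≥ 2.576  ⇔  n−2 ≥ (2.576)²·(1−r²)/r²
(1−r²)/r² = (1−0.5776)/0.5776 = 0.7313
n ≥ 2 + 6.635776·0.7313 = 2 + 4.8527 = 6.8527
⌈6.8527⌉ = 7

7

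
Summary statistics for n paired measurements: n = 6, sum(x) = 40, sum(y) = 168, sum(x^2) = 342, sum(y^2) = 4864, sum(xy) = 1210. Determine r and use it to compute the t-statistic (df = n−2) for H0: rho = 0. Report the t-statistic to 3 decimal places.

Numerator: nΣxy − (Σx)(Σy) = 6·1210 − (40)(168) = 540
Denominator: √[(nΣx²−(Σx)²)(nΣy²−(Σy)²)]
  nΣx²−(Σx)² = 6·342 − 1600 = 452;  nΣy²−(Σy)² = 6·4864 − 28224 = 960
  √(452·960) = √433920 = 658.7260
r = 540 / 658.7260 = 0.8198
t = r·√(n−2)/√(1−r²) = 0.8198·√4 / √(1−0.672072) = 1.639600 / 0.572650 = 2.863

2.863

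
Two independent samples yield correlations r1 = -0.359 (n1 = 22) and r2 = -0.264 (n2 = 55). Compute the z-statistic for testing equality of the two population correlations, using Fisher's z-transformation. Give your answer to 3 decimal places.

z1 = atanh(-0.359) = -0.375737,  z2 = atanh(-0.264) = -0.270403
SE = √(1/(n1−3) + 1/(n2−3)) = √(1/19 + 1/52) = √(0.0526316 + 0.0192308) = √0.0718624 = 0.268072
z = (z1 − z2)/SE = (-0.375737 − (-0.270403)) / 0.268072 = -0.105334 / 0.268072 = -0.393

-0.393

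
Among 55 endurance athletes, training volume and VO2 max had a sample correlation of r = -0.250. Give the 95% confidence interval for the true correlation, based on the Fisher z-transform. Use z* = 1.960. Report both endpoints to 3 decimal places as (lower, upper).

(-0.483, 0.016)

Fisher z: z_r = atanh(r) = ½·ln((1+(-0.250))/(1−(-0.250))) = -0.255413
SE(z) = 1/√(n−3) = 1/√52 = 0.138675
95% ⇒ z* = 1.960; margin = 1.960·0.138675 = 0.271803
CI on z-scale: (-0.527216, 0.016390)
Back-transform: tanh(-0.527216) = -0.483250, tanh(0.016390) = 0.016389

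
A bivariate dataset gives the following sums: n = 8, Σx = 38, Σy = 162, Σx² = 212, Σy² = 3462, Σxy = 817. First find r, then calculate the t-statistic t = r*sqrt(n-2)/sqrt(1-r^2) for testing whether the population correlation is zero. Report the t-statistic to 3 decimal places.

1.978

S_xy = nΣxy − ΣxΣy = 8·817 − 38·162 = 6536 − 6156 = 380
S_xx = nΣx² − (Σx)² = 8·212 − 38² = 1696 − 1444 = 252
S_yy = nΣy² − (Σy)² = 8·3462 − 162² = 27696 − 26244 = 1452
r = S_xy / √(S_xx·S_yy) = 380 / √(252·1452) = 380 / √365904 = 380 / 604.9000 = 0.6282
t = r·√(n−2)/√(1−r²) = 0.6282·√6 / √(1−0.394635) = 1.538769 / 0.778052 = 1.978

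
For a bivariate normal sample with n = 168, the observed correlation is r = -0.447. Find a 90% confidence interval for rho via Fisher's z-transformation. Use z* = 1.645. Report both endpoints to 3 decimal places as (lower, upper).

(-0.543, -0.339)

z_r = atanh(-0.447) = -0.480945;  SE = 1/√(n−3) = 1/√165 = 0.077850
z-limits: -0.480945 ± 1.645·0.077850 = -0.480945 ± 0.128063 = [-0.609008, -0.352882]
ρ-limits: (tanh -0.609008, tanh -0.352882) = (-0.543, -0.339)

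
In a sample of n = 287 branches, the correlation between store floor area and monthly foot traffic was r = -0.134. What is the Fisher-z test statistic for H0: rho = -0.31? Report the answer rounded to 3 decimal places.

3.130

z_r = atanh(-0.134) = -0.134811,  z_0 = atanh(-0.31) = -0.320545
SE = 1/√(n−3) = 1/√284 = 0.059339
z = (z_r − z_0)/SE = (-0.134811 − (-0.320545)) / 0.059339 = 0.185734 / 0.059339 = 3.130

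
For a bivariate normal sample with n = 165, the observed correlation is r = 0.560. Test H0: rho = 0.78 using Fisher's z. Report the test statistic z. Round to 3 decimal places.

-5.251

Fisher z: atanh(0.560) = 0.632833, atanh(0.78) = 1.045371
z = (z_r − z_0)·√(n−3) = (0.632833 − 1.045371)·√162 = -0.412538 · 12.727922 = -5.251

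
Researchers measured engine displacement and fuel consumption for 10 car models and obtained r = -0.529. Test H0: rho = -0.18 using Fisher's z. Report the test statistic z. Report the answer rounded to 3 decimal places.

z_r = atanh(-0.529) = -0.588756,  z_0 = atanh(-0.18) = -0.181983
SE = 1/√(n−3) = 1/√7 = 0.377964
z = (z_r − z_0)/SE = (-0.588756 − (-0.181983)) / 0.377964 = -0.406773 / 0.377964 = -1.076

-1.076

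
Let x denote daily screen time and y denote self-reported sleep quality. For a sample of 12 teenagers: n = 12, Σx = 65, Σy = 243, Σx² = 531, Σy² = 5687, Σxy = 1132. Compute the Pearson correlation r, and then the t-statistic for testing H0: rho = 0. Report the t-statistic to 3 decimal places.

-1.814

Numerator: nΣxy − (Σx)(Σy) = 12·1132 − (65)(243) = -2211
Denominator: √[(nΣx²−(Σx)²)(nΣy²−(Σy)²)]
  nΣx²−(Σx)² = 12·531 − 4225 = 2147;  nΣy²−(Σy)² = 12·5687 − 59049 = 9195
  √(2147·9195) = √19741665 = 4443.1593
r = -2211 / 4443.1593 = -0.4976
t = r·√(n−2)/√(1−r²) = -0.4976·√10 / √(1−0.247606) = -1.573549 / 0.867406 = -1.814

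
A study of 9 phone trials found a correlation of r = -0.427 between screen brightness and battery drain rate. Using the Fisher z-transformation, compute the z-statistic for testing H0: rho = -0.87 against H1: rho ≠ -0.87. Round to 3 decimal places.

2.148

z_r = atanh(-0.427) = -0.456222,  z_0 = atanh(-0.87) = -1.333080
SE = 1/√(n−3) = 1/√6 = 0.408248
z = (z_r − z_0)/SE = (-0.456222 − (-1.333080)) / 0.408248 = 0.876858 / 0.408248 = 2.148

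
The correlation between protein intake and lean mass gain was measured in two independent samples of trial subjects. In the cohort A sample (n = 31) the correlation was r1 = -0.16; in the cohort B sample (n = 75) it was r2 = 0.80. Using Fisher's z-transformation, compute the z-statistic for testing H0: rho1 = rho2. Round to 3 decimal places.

-5.657

z1 = atanh(-0.16) = -0.161387,  z2 = atanh(0.80) = 1.098612
SE = √(1/(n1−3) + 1/(n2−3)) = √(1/28 + 1/72) = √(0.0357143 + 0.0138889) = √0.0496032 = 0.222718
z = (z1 − z2)/SE = (-0.161387 − 1.098612) / 0.222718 = -1.259999 / 0.222718 = -5.657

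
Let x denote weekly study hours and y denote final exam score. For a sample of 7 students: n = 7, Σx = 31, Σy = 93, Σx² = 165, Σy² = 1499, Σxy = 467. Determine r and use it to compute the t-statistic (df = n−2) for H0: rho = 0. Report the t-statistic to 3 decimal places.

1.889

S_xy = nΣxy − ΣxΣy = 7·467 − 31·93 = 3269 − 2883 = 386
S_xx = nΣx² − (Σx)² = 7·165 − 31² = 1155 − 961 = 194
S_yy = nΣy² − (Σy)² = 7·1499 − 93² = 10493 − 8649 = 1844
r = S_xy / √(S_xx·S_yy) = 386 / √(194·1844) = 386 / √357736 = 386 / 598.1104 = 0.6454
t = r·√(n−2)/√(1−r²) = 0.6454·√5 / √(1−0.416541) = 1.443158 / 0.763845 = 1.889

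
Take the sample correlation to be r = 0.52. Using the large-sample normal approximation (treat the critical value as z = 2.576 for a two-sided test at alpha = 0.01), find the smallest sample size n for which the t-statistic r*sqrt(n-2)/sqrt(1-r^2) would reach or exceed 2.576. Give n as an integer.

r√(n−2)/√(1−r²) ≥ 2.576  ⇔  n−2 ≥ (2.576)²·(1−r²)/r²
(1−r²)/r² = (1−0.2704)/0.2704 = 2.6982
n ≥ 2 + 6.635776·2.6982 = 2 + 17.9047 = 19.9047
⌈19.9047⌉ = 20

20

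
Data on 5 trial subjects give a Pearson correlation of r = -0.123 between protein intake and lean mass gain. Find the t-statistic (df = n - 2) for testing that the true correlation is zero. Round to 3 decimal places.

1 − r² = 1 − 0.015129 = 0.984871;  √(1−r²) = 0.992407
√(n−2) = √3 = 1.732051
t = r·√(n−2)/√(1−r²) = -0.123 · 1.732051 / 0.992407 = -0.215

-0.215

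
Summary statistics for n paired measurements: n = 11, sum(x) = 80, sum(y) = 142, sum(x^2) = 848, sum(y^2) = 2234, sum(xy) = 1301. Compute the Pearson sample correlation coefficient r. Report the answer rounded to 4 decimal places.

S_xy = nΣxy − ΣxΣy = 11·1301 − 80·142 = 14311 − 11360 = 2951
S_xx = nΣx² − (Σx)² = 11·848 − 80² = 9328 − 6400 = 2928
S_yy = nΣy² − (Σy)² = 11·2234 − 142² = 24574 − 20164 = 4410
r = S_xy / √(S_xx·S_yy) = 2951 / √(2928·4410) = 2951 / √12912480 = 2951 / 3593.3939 = 0.8212

0.8212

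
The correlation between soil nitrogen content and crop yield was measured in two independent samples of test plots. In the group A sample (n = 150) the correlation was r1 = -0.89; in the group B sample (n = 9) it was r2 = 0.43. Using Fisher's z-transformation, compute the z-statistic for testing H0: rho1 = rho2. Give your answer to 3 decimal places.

Fisher z-transforms: z1 = atanh(-0.89) = -1.421926, z2 = atanh(0.43) = 0.459897; difference d = -1.881823
Var(d) = 1/147 + 1/6 = 0.0068027 + 0.1666667 = 0.1734694
z = d/√Var(d) = -1.881823 / √0.1734694 = -1.881823 / 0.416497 = -4.518

-4.518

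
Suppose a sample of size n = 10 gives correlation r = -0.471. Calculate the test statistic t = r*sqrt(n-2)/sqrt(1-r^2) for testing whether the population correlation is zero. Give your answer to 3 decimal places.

-1.510

t = r·√(n−2) / √(1−r²) with r = -0.471, n = 10
  = -0.471·√8 / √(1 − 0.221841)
  = -0.471·2.828427 / 0.882133
  = -1.332189 / 0.882133 = -1.510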